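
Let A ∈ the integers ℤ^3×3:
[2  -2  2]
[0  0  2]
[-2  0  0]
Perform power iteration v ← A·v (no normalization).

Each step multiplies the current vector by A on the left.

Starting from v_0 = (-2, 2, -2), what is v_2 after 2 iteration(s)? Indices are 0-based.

v_2 = (-8, 8, 24)

v_0 = (-2, 2, -2).
v_1 = A·v_0 = (-12, -4, 4).
v_2 = A·v_1 = (-8, 8, 24).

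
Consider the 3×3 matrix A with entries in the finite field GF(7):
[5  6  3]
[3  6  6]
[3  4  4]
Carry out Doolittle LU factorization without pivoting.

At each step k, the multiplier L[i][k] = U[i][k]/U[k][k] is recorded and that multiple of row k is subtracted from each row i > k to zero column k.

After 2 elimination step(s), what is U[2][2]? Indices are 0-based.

Step 1: pivot at (0,0) is 5.
  row1 ← row1 − (2)·row0  ⇒  L[1][0]=2, U row1=(0, 1, 0)
  row2 ← row2 − (2)·row0  ⇒  L[2][0]=2, U row2=(0, 6, 5)
Step 2: pivot at (1,1) is 1.
  row2 ← row2 − (6)·row1  ⇒  L[2][1]=6, U row2=(0, 0, 5)

U[2][2] = 5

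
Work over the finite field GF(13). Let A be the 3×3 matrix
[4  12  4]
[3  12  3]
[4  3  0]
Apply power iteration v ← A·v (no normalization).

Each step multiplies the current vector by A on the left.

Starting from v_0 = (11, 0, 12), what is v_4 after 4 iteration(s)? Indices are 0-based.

v_0 = (11, 0, 12).
v_1 = A·v_0 = (1, 4, 5).
v_2 = A·v_1 = (7, 1, 3).
v_3 = A·v_2 = (0, 3, 5).
v_4 = A·v_3 = (4, 12, 9).

v_4 = (4, 12, 9)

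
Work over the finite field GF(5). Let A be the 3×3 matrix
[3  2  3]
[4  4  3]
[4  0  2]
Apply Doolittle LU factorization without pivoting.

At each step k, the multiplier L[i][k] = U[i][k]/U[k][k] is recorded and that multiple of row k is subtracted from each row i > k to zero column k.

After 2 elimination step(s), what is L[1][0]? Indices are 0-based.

L[1][0] = 3

k=0: U[0][0]=3
  eliminate (1,0): mult=3, new row 1: (0, 3, 4); set L[1][0]=3
  eliminate (2,0): mult=3, new row 2: (0, 4, 3); set L[2][0]=3
k=1: U[1][1]=3
  eliminate (2,1): mult=3, new row 2: (0, 0, 1); set L[2][1]=3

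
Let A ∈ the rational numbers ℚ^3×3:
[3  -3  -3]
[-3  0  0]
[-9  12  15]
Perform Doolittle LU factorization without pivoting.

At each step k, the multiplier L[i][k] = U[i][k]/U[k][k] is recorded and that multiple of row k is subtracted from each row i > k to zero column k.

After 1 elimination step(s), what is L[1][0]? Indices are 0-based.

L[1][0] = -1

Step 1: pivot at (0,0) is 3.
  row1 ← row1 − (-1)·row0  ⇒  L[1][0]=-1, U row1=(0, -3, -3)
  row2 ← row2 − (-3)·row0  ⇒  L[2][0]=-3, U row2=(0, 3, 6)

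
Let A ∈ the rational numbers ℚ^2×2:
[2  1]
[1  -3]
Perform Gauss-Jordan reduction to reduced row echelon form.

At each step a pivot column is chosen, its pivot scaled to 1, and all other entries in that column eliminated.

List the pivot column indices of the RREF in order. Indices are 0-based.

pivot(0,0)=2: scale R0 → (1, 1/2)
  clear (1,0): R1 −= (1)R0 → (0, -7/2)
pivot(1,1)=-7/2: scale R1 → (0, 1)
  clear (0,1): R0 −= (1/2)R1 → (1, 0)

pivot columns: 0, 1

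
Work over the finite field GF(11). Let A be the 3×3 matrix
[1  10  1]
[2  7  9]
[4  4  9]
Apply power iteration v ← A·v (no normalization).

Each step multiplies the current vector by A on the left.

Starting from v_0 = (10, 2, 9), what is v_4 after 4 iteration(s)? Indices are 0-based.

v_0 = (10, 2, 9).
v_1 = A·v_0 = (6, 5, 8).
v_2 = A·v_1 = (9, 9, 6).
v_3 = A·v_2 = (6, 3, 5).
v_4 = A·v_3 = (8, 1, 4).

v_4 = (8, 1, 4)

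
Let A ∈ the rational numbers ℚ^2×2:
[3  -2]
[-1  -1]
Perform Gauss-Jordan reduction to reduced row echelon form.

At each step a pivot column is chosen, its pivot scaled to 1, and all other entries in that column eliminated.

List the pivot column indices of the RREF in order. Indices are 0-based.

pivot columns: 0, 1

step 1: normalize row 0 (÷3) = (1, -2/3)
  row 1: subtract -1×row0 = (0, -5/3)
step 2: normalize row 1 (÷-5/3) = (0, 1)
  row 0: subtract -2/3×row1 = (1, 0)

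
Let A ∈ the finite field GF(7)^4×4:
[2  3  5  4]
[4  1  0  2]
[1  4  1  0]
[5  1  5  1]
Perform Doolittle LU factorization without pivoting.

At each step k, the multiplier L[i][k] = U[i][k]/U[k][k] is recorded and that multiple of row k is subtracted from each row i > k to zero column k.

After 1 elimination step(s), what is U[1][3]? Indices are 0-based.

U[1][3] = 1

[col 0] pivot 2
  R1 -= 2*R0 → (0, 2, 4, 1)  (L[1][0] := 2)
  R2 -= 4*R0 → (0, 6, 2, 5)  (L[2][0] := 4)
  R3 -= 6*R0 → (0, 4, 3, 5)  (L[3][0] := 6)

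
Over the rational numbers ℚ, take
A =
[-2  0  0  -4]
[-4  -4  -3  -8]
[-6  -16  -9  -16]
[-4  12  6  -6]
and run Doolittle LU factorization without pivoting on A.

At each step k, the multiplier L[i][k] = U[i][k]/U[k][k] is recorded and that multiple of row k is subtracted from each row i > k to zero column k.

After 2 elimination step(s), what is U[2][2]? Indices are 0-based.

U[2][2] = 3

k=0: U[0][0]=-2
  eliminate (1,0): mult=2, new row 1: (0, -4, -3, 0); set L[1][0]=2
  eliminate (2,0): mult=3, new row 2: (0, -16, -9, -4); set L[2][0]=3
  eliminate (3,0): mult=2, new row 3: (0, 12, 6, 2); set L[3][0]=2
k=1: U[1][1]=-4
  eliminate (2,1): mult=4, new row 2: (0, 0, 3, -4); set L[2][1]=4
  eliminate (3,1): mult=-3, new row 3: (0, 0, -3, 2); set L[3][1]=-3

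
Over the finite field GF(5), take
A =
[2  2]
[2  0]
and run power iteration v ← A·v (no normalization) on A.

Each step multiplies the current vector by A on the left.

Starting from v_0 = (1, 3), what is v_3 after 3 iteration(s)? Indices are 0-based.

v_0 = (1, 3).
v_1 = A·v_0 = (3, 2).
v_2 = A·v_1 = (0, 1).
v_3 = A·v_2 = (2, 0).

v_3 = (2, 0)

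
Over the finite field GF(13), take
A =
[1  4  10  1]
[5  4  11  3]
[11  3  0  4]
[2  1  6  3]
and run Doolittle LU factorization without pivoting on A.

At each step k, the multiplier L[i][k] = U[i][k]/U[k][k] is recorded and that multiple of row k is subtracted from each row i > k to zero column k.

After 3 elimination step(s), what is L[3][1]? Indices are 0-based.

L[3][1] = 11

k=0: U[0][0]=1
  eliminate (1,0): mult=5, new row 1: (0, 10, 0, 11); set L[1][0]=5
  eliminate (2,0): mult=11, new row 2: (0, 11, 7, 6); set L[2][0]=11
  eliminate (3,0): mult=2, new row 3: (0, 6, 12, 1); set L[3][0]=2
k=1: U[1][1]=10
  eliminate (2,1): mult=5, new row 2: (0, 0, 7, 3); set L[2][1]=5
  eliminate (3,1): mult=11, new row 3: (0, 0, 12, 10); set L[3][1]=11
k=2: U[2][2]=7
  eliminate (3,2): mult=11, new row 3: (0, 0, 0, 3); set L[3][2]=11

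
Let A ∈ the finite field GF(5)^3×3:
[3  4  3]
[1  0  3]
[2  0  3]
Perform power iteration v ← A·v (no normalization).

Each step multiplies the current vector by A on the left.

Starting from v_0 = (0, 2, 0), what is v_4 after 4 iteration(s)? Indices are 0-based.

v_4 = (2, 0, 2)

v_0 = (0, 2, 0).
v_1 = A·v_0 = (3, 0, 0).
v_2 = A·v_1 = (4, 3, 1).
v_3 = A·v_2 = (2, 2, 1).
v_4 = A·v_3 = (2, 0, 2).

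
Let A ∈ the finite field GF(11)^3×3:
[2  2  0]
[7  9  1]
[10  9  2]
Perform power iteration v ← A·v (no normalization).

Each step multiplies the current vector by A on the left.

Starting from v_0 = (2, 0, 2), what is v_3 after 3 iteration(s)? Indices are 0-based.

v_0 = (2, 0, 2).
v_1 = A·v_0 = (4, 5, 2).
v_2 = A·v_1 = (7, 9, 1).
v_3 = A·v_2 = (10, 10, 10).

v_3 = (10, 10, 10)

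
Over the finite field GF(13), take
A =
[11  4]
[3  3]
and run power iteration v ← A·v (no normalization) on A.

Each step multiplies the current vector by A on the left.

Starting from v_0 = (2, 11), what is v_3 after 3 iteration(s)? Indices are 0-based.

v_0 = (2, 11).
v_1 = A·v_0 = (1, 0).
v_2 = A·v_1 = (11, 3).
v_3 = A·v_2 = (3, 3).

v_3 = (3, 3)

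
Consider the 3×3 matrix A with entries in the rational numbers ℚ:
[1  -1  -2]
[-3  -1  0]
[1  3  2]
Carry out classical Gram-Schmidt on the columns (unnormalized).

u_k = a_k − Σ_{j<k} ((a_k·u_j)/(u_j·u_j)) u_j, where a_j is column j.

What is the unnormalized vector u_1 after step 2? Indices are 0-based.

Step 1: u_0 = a_0 = (1, -3, 1).
Step 2: u_1 = a_1 − (5/11)·u_0 = (-16/11, 4/11, 28/11).

u_1 = (-16/11, 4/11, 28/11)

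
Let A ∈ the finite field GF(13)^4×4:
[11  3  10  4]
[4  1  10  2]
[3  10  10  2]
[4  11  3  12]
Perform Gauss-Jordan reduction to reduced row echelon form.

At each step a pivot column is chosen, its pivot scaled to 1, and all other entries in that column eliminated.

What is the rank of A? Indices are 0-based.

rank = 4

pivot(0,0)=11: scale R0 → (1, 5, 8, 11)
  clear (1,0): R1 −= (4)R0 → (0, 7, 4, 10)
  clear (2,0): R2 −= (3)R0 → (0, 8, 12, 8)
  clear (3,0): R3 −= (4)R0 → (0, 4, 10, 7)
pivot(1,1)=7: scale R1 → (0, 1, 8, 7)
  clear (0,1): R0 −= (5)R1 → (1, 0, 7, 2)
  clear (2,1): R2 −= (8)R1 → (0, 0, 0, 4)
  clear (3,1): R3 −= (4)R1 → (0, 0, 4, 5)
pivot(2,2): swap R2↔R3
pivot(2,2)=4: scale R2 → (0, 0, 1, 11)
  clear (0,2): R0 −= (7)R2 → (1, 0, 0, 3)
  clear (1,2): R1 −= (8)R2 → (0, 1, 0, 10)
pivot(3,3)=4: scale R3 → (0, 0, 0, 1)
  clear (0,3): R0 −= (3)R3 → (1, 0, 0, 0)
  clear (1,3): R1 −= (10)R3 → (0, 1, 0, 0)
  clear (2,3): R2 −= (11)R3 → (0, 0, 1, 0)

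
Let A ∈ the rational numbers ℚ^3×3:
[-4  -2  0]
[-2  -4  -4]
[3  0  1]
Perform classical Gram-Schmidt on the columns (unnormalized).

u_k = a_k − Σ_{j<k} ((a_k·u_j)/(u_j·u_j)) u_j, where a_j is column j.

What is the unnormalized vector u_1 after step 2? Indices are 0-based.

Step 1: u_0 = a_0 = (-4, -2, 3).
Step 2: u_1 = a_1 − (16/29)·u_0 = (6/29, -84/29, -48/29).

u_1 = (6/29, -84/29, -48/29)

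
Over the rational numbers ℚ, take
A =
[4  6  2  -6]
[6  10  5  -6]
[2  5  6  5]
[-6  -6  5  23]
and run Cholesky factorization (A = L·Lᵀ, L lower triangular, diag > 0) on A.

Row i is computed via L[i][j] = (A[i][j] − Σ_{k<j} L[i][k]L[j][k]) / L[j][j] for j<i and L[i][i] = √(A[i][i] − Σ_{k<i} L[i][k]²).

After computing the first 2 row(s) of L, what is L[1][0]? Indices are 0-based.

L[1][0] = 3

Step 1: L[0][0] = √(4) = 2.
  L[1][0] = (6) / L[0][0] = 3.
Step 2: L[1][1] = √(1) = 1.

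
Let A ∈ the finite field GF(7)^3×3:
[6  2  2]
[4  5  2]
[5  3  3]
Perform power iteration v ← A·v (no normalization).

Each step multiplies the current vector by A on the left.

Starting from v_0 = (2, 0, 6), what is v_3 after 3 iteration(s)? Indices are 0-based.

v_0 = (2, 0, 6).
v_1 = A·v_0 = (3, 6, 0).
v_2 = A·v_1 = (2, 0, 5).
v_3 = A·v_2 = (1, 4, 4).

v_3 = (1, 4, 4)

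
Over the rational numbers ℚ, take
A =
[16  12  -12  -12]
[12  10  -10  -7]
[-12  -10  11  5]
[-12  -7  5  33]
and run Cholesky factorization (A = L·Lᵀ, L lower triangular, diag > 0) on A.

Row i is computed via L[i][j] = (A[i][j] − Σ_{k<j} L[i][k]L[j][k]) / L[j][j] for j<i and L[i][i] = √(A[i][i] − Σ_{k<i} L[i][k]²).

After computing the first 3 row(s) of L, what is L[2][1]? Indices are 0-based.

Step 1: L[0][0] = √(16) = 4.
  L[1][0] = (12) / L[0][0] = 3.
Step 2: L[1][1] = √(1) = 1.
  L[2][0] = (-12) / L[0][0] = -3.
  L[2][1] = (-1) / L[1][1] = -1.
Step 3: L[2][2] = √(1) = 1.

L[2][1] = -1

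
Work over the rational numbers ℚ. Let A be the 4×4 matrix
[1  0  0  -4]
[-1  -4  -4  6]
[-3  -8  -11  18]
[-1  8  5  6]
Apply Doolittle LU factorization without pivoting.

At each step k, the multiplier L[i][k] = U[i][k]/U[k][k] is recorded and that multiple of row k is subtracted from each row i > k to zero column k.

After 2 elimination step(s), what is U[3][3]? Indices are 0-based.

k=0: U[0][0]=1
  eliminate (1,0): mult=-1, new row 1: (0, -4, -4, 2); set L[1][0]=-1
  eliminate (2,0): mult=-3, new row 2: (0, -8, -11, 6); set L[2][0]=-3
  eliminate (3,0): mult=-1, new row 3: (0, 8, 5, 2); set L[3][0]=-1
k=1: U[1][1]=-4
  eliminate (2,1): mult=2, new row 2: (0, 0, -3, 2); set L[2][1]=2
  eliminate (3,1): mult=-2, new row 3: (0, 0, -3, 6); set L[3][1]=-2

U[3][3] = 6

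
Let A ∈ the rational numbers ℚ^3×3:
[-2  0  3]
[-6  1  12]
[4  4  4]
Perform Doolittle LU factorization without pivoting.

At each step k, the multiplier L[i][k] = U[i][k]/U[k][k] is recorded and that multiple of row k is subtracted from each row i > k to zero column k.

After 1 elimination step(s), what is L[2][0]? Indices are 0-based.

L[2][0] = -2

[col 0] pivot -2
  R1 -= 3*R0 → (0, 1, 3)  (L[1][0] := 3)
  R2 -= -2*R0 → (0, 4, 10)  (L[2][0] := -2)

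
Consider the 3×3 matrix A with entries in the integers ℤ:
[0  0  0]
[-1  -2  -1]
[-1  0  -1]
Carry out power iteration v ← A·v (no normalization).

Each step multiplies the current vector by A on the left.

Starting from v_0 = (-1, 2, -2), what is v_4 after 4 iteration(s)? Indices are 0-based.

v_0 = (-1, 2, -2).
v_1 = A·v_0 = (0, -1, 3).
v_2 = A·v_1 = (0, -1, -3).
v_3 = A·v_2 = (0, 5, 3).
v_4 = A·v_3 = (0, -13, -3).

v_4 = (0, -13, -3)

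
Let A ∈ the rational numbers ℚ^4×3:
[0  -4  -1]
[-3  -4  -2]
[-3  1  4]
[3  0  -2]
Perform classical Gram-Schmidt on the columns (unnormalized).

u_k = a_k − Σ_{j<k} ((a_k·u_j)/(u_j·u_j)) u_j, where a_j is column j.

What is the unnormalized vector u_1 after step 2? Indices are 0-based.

Step 1: u_0 = a_0 = (0, -3, -3, 3).
Step 2: u_1 = a_1 − (1/3)·u_0 = (-4, -3, 2, -1).

u_1 = (-4, -3, 2, -1)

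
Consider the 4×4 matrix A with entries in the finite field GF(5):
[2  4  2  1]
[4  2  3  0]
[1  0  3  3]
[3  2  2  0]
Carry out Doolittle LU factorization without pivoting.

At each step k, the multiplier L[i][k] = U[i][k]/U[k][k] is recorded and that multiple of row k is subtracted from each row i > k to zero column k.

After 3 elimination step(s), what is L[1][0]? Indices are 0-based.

Step 1: pivot at (0,0) is 2.
  row1 ← row1 − (2)·row0  ⇒  L[1][0]=2, U row1=(0, 4, 4, 3)
  row2 ← row2 − (3)·row0  ⇒  L[2][0]=3, U row2=(0, 3, 2, 0)
  row3 ← row3 − (4)·row0  ⇒  L[3][0]=4, U row3=(0, 1, 4, 1)
Step 2: pivot at (1,1) is 4.
  row2 ← row2 − (2)·row1  ⇒  L[2][1]=2, U row2=(0, 0, 4, 4)
  row3 ← row3 − (4)·row1  ⇒  L[3][1]=4, U row3=(0, 0, 3, 4)
Step 3: pivot at (2,2) is 4.
  row3 ← row3 − (2)·row2  ⇒  L[3][2]=2, U row3=(0, 0, 0, 1)

L[1][0] = 2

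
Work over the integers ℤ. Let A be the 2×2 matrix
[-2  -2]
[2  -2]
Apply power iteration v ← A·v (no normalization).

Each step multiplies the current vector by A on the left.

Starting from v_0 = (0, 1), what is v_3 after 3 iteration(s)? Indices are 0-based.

v_3 = (-16, 16)

v_0 = (0, 1).
v_1 = A·v_0 = (-2, -2).
v_2 = A·v_1 = (8, 0).
v_3 = A·v_2 = (-16, 16).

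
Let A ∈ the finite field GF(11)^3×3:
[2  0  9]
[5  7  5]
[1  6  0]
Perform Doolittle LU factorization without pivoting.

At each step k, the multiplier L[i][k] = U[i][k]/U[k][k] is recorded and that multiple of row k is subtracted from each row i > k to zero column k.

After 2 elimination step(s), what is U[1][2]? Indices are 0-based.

[col 0] pivot 2
  R1 -= 8*R0 → (0, 7, 10)  (L[1][0] := 8)
  R2 -= 6*R0 → (0, 6, 1)  (L[2][0] := 6)
[col 1] pivot 7
  R2 -= 4*R1 → (0, 0, 5)  (L[2][1] := 4)

U[1][2] = 10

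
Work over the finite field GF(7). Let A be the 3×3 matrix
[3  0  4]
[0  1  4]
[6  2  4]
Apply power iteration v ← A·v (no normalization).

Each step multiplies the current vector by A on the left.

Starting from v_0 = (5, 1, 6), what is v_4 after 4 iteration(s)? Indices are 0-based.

v_4 = (1, 5, 1)

v_0 = (5, 1, 6).
v_1 = A·v_0 = (4, 4, 0).
v_2 = A·v_1 = (5, 4, 4).
v_3 = A·v_2 = (3, 6, 5).
v_4 = A·v_3 = (1, 5, 1).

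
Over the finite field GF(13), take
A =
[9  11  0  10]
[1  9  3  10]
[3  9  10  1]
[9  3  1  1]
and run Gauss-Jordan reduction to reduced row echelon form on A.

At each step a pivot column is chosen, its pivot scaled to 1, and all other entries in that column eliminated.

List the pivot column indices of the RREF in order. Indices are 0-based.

step 1: normalize row 0 (÷9) = (1, 7, 0, 4)
  row 1: subtract 1×row0 = (0, 2, 3, 6)
  row 2: subtract 3×row0 = (0, 1, 10, 2)
  row 3: subtract 9×row0 = (0, 5, 1, 4)
step 2: normalize row 1 (÷2) = (0, 1, 8, 3)
  row 0: subtract 7×row1 = (1, 0, 9, 9)
  row 2: subtract 1×row1 = (0, 0, 2, 12)
  row 3: subtract 5×row1 = (0, 0, 0, 2)
step 3: normalize row 2 (÷2) = (0, 0, 1, 6)
  row 0: subtract 9×row2 = (1, 0, 0, 7)
  row 1: subtract 8×row2 = (0, 1, 0, 7)
step 4: normalize row 3 (÷2) = (0, 0, 0, 1)
  row 0: subtract 7×row3 = (1, 0, 0, 0)
  row 1: subtract 7×row3 = (0, 1, 0, 0)
  row 2: subtract 6×row3 = (0, 0, 1, 0)

pivot columns: 0, 1, 2, 3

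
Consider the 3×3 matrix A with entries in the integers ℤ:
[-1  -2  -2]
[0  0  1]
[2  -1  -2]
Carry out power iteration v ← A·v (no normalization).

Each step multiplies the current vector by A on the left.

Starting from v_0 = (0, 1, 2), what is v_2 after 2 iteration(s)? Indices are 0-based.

v_2 = (12, -5, -4)

v_0 = (0, 1, 2).
v_1 = A·v_0 = (-6, 2, -5).
v_2 = A·v_1 = (12, -5, -4).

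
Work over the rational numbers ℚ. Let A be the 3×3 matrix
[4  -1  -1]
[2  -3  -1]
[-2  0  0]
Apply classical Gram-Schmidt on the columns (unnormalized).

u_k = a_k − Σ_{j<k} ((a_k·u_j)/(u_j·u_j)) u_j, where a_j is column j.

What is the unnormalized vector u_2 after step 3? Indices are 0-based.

Step 1: u_0 = a_0 = (4, 2, -2).
Step 2: u_1 = a_1 − (-5/12)·u_0 = (2/3, -13/6, -5/6).
Step 3: u_2 = a_2 − (-1/4)·u_0 − (9/35)·u_1 = (-6/35, 2/35, -2/7).

u_2 = (-6/35, 2/35, -2/7)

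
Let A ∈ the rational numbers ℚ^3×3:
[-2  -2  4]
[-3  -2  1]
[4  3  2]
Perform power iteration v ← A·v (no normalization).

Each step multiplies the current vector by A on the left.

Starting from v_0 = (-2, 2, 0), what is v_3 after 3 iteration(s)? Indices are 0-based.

v_0 = (-2, 2, 0).
v_1 = A·v_0 = (0, 2, -2).
v_2 = A·v_1 = (-12, -6, 2).
v_3 = A·v_2 = (44, 50, -62).

v_3 = (44, 50, -62)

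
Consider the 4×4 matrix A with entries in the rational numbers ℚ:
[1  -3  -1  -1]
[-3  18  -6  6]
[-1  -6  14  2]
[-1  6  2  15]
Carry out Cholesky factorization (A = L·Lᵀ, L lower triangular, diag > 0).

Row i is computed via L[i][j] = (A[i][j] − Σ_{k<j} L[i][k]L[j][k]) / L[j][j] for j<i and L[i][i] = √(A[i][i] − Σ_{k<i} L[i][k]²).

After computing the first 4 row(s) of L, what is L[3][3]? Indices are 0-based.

L[3][3] = 3

Step 1: L[0][0] = √(1) = 1.
  L[1][0] = (-3) / L[0][0] = -3.
Step 2: L[1][1] = √(9) = 3.
  L[2][0] = (-1) / L[0][0] = -1.
  L[2][1] = (-9) / L[1][1] = -3.
Step 3: L[2][2] = √(4) = 2.
  L[3][0] = (-1) / L[0][0] = -1.
  L[3][1] = (3) / L[1][1] = 1.
  L[3][2] = (4) / L[2][2] = 2.
Step 4: L[3][3] = √(9) = 3.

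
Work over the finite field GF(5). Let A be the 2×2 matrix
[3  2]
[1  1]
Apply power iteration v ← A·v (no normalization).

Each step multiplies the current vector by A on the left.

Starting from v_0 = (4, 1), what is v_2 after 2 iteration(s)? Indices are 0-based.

v_0 = (4, 1).
v_1 = A·v_0 = (4, 0).
v_2 = A·v_1 = (2, 4).

v_2 = (2, 4)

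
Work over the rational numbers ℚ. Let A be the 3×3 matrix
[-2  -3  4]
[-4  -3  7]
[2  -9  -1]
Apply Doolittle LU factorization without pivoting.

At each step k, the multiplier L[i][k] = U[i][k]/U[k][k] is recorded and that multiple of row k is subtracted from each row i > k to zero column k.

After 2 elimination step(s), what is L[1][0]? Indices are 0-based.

L[1][0] = 2

[col 0] pivot -2
  R1 -= 2*R0 → (0, 3, -1)  (L[1][0] := 2)
  R2 -= -1*R0 → (0, -12, 3)  (L[2][0] := -1)
[col 1] pivot 3
  R2 -= -4*R1 → (0, 0, -1)  (L[2][1] := -4)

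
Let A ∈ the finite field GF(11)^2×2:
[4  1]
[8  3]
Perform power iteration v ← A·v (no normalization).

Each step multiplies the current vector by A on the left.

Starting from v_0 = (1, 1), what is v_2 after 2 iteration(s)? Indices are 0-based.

v_0 = (1, 1).
v_1 = A·v_0 = (5, 0).
v_2 = A·v_1 = (9, 7).

v_2 = (9, 7)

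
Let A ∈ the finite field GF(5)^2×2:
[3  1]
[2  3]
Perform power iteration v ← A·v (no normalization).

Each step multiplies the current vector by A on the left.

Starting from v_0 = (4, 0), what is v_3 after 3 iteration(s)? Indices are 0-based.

v_0 = (4, 0).
v_1 = A·v_0 = (2, 3).
v_2 = A·v_1 = (4, 3).
v_3 = A·v_2 = (0, 2).

v_3 = (0, 2)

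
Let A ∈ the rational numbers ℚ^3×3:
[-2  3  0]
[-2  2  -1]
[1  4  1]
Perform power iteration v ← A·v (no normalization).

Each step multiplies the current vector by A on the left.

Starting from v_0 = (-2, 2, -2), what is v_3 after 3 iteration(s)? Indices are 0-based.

v_3 = (-32, -82, 48)

v_0 = (-2, 2, -2).
v_1 = A·v_0 = (10, 10, 4).
v_2 = A·v_1 = (10, -4, 54).
v_3 = A·v_2 = (-32, -82, 48).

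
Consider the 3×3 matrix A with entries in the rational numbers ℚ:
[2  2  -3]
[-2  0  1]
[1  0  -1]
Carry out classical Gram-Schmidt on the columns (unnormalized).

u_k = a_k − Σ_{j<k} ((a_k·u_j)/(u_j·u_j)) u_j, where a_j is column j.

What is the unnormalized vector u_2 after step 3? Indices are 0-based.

Step 1: u_0 = a_0 = (2, -2, 1).
Step 2: u_1 = a_1 − (4/9)·u_0 = (10/9, 8/9, -4/9).
Step 3: u_2 = a_2 − (-1)·u_0 − (-9/10)·u_1 = (0, -1/5, -2/5).

u_2 = (0, -1/5, -2/5)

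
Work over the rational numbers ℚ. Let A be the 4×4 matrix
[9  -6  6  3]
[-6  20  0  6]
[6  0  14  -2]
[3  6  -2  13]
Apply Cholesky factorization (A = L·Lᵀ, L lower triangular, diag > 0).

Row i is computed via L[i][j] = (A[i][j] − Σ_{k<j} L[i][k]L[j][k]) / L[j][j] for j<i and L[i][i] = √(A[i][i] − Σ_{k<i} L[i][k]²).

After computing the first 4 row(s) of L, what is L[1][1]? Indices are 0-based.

Step 1: L[0][0] = √(9) = 3.
  L[1][0] = (-6) / L[0][0] = -2.
Step 2: L[1][1] = √(16) = 4.
  L[2][0] = (6) / L[0][0] = 2.
  L[2][1] = (4) / L[1][1] = 1.
Step 3: L[2][2] = √(9) = 3.
  L[3][0] = (3) / L[0][0] = 1.
  L[3][1] = (8) / L[1][1] = 2.
  L[3][2] = (-6) / L[2][2] = -2.
Step 4: L[3][3] = √(4) = 2.

L[1][1] = 4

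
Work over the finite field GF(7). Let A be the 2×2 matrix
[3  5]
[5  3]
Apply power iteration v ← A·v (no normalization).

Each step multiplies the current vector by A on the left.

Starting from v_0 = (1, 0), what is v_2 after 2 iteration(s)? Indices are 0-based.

v_2 = (6, 2)

v_0 = (1, 0).
v_1 = A·v_0 = (3, 5).
v_2 = A·v_1 = (6, 2).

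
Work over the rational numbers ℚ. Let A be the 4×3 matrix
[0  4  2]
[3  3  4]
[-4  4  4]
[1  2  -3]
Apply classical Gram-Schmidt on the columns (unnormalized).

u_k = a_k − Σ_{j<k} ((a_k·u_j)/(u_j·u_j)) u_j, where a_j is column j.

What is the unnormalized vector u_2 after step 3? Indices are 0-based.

u_2 = (-138/229, 568/229, 188/229, -952/229)

Step 1: u_0 = a_0 = (0, 3, -4, 1).
Step 2: u_1 = a_1 − (-5/26)·u_0 = (4, 93/26, 42/13, 57/26).
Step 3: u_2 = a_2 − (-7/26)·u_0 − (149/229)·u_1 = (-138/229, 568/229, 188/229, -952/229).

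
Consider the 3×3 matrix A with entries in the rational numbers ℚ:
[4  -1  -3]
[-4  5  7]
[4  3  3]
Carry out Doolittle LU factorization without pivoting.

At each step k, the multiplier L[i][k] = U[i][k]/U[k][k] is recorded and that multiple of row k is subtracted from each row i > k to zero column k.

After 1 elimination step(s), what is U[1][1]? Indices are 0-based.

U[1][1] = 4

k=0: U[0][0]=4
  eliminate (1,0): mult=-1, new row 1: (0, 4, 4); set L[1][0]=-1
  eliminate (2,0): mult=1, new row 2: (0, 4, 6); set L[2][0]=1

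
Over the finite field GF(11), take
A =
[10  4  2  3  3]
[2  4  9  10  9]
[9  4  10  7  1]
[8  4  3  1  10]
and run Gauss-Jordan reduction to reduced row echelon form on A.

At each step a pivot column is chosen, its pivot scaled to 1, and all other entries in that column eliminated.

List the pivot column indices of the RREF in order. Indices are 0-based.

pivot columns: 0, 1, 2, 3

pivot(0,0)=10: scale R0 → (1, 7, 9, 8, 8)
  clear (1,0): R1 −= (2)R0 → (0, 1, 2, 5, 4)
  clear (2,0): R2 −= (9)R0 → (0, 7, 6, 1, 6)
  clear (3,0): R3 −= (8)R0 → (0, 3, 8, 3, 1)
pivot(1,1)=1: scale R1 → (0, 1, 2, 5, 4)
  clear (0,1): R0 −= (7)R1 → (1, 0, 6, 6, 2)
  clear (2,1): R2 −= (7)R1 → (0, 0, 3, 10, 0)
  clear (3,1): R3 −= (3)R1 → (0, 0, 2, 10, 0)
pivot(2,2)=3: scale R2 → (0, 0, 1, 7, 0)
  clear (0,2): R0 −= (6)R2 → (1, 0, 0, 8, 2)
  clear (1,2): R1 −= (2)R2 → (0, 1, 0, 2, 4)
  clear (3,2): R3 −= (2)R2 → (0, 0, 0, 7, 0)
pivot(3,3)=7: scale R3 → (0, 0, 0, 1, 0)
  clear (0,3): R0 −= (8)R3 → (1, 0, 0, 0, 2)
  clear (1,3): R1 −= (2)R3 → (0, 1, 0, 0, 4)
  clear (2,3): R2 −= (7)R3 → (0, 0, 1, 0, 0)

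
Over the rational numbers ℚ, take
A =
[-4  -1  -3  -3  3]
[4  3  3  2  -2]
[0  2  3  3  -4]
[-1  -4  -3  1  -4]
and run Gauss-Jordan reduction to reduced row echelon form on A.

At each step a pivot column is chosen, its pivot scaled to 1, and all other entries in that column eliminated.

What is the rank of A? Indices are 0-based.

pivot(0,0)=-4: scale R0 → (1, 1/4, 3/4, 3/4, -3/4)
  clear (1,0): R1 −= (4)R0 → (0, 2, 0, -1, 1)
  clear (3,0): R3 −= (-1)R0 → (0, -15/4, -9/4, 7/4, -19/4)
pivot(1,1)=2: scale R1 → (0, 1, 0, -1/2, 1/2)
  clear (0,1): R0 −= (1/4)R1 → (1, 0, 3/4, 7/8, -7/8)
  clear (2,1): R2 −= (2)R1 → (0, 0, 3, 4, -5)
  clear (3,1): R3 −= (-15/4)R1 → (0, 0, -9/4, -1/8, -23/8)
pivot(2,2)=3: scale R2 → (0, 0, 1, 4/3, -5/3)
  clear (0,2): R0 −= (3/4)R2 → (1, 0, 0, -1/8, 3/8)
  clear (3,2): R3 −= (-9/4)R2 → (0, 0, 0, 23/8, -53/8)
pivot(3,3)=23/8: scale R3 → (0, 0, 0, 1, -53/23)
  clear (0,3): R0 −= (-1/8)R3 → (1, 0, 0, 0, 2/23)
  clear (1,3): R1 −= (-1/2)R3 → (0, 1, 0, 0, -15/23)
  clear (2,3): R2 −= (4/3)R3 → (0, 0, 1, 0, 97/69)

rank = 4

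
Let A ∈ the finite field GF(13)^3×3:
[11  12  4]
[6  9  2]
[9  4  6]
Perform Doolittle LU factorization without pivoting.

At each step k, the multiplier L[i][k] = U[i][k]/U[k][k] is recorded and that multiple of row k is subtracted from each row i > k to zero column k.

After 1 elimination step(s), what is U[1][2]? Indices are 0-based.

Step 1: pivot at (0,0) is 11.
  row1 ← row1 − (10)·row0  ⇒  L[1][0]=10, U row1=(0, 6, 1)
  row2 ← row2 − (2)·row0  ⇒  L[2][0]=2, U row2=(0, 6, 11)

U[1][2] = 1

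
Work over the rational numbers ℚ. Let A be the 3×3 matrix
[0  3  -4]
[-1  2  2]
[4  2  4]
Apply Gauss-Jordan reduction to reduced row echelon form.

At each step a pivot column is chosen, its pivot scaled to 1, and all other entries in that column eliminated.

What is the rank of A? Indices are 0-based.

step 1: exchange rows 0,1
step 1: normalize row 0 (÷-1) = (1, -2, -2)
  row 2: subtract 4×row0 = (0, 10, 12)
step 2: normalize row 1 (÷3) = (0, 1, -4/3)
  row 0: subtract -2×row1 = (1, 0, -14/3)
  row 2: subtract 10×row1 = (0, 0, 76/3)
step 3: normalize row 2 (÷76/3) = (0, 0, 1)
  row 0: subtract -14/3×row2 = (1, 0, 0)
  row 1: subtract -4/3×row2 = (0, 1, 0)

rank = 3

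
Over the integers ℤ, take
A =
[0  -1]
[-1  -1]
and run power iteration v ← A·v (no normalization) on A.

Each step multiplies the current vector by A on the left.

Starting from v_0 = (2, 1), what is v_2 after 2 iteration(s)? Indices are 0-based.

v_0 = (2, 1).
v_1 = A·v_0 = (-1, -3).
v_2 = A·v_1 = (3, 4).

v_2 = (3, 4)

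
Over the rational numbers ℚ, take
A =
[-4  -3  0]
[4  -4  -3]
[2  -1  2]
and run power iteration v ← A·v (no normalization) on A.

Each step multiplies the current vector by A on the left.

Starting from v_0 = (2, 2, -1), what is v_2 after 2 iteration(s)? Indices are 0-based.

v_0 = (2, 2, -1).
v_1 = A·v_0 = (-14, 3, 0).
v_2 = A·v_1 = (47, -68, -31).

v_2 = (47, -68, -31)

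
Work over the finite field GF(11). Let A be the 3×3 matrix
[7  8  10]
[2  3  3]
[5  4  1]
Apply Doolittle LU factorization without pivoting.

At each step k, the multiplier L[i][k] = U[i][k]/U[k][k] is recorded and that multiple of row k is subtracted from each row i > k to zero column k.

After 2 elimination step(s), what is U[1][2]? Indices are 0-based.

U[1][2] = 8

Step 1: pivot at (0,0) is 7.
  row1 ← row1 − (5)·row0  ⇒  L[1][0]=5, U row1=(0, 7, 8)
  row2 ← row2 − (7)·row0  ⇒  L[2][0]=7, U row2=(0, 3, 8)
Step 2: pivot at (1,1) is 7.
  row2 ← row2 − (2)·row1  ⇒  L[2][1]=2, U row2=(0, 0, 3)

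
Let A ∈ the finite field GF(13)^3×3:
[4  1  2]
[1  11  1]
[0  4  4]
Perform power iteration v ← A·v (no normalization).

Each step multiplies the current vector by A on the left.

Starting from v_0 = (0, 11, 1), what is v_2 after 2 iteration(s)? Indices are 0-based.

v_2 = (10, 12, 4)

v_0 = (0, 11, 1).
v_1 = A·v_0 = (0, 5, 9).
v_2 = A·v_1 = (10, 12, 4).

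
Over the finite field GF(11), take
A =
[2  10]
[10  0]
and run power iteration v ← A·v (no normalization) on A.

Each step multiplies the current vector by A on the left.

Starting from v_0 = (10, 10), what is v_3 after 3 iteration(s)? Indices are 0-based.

v_3 = (4, 3)

v_0 = (10, 10).
v_1 = A·v_0 = (10, 1).
v_2 = A·v_1 = (8, 1).
v_3 = A·v_2 = (4, 3).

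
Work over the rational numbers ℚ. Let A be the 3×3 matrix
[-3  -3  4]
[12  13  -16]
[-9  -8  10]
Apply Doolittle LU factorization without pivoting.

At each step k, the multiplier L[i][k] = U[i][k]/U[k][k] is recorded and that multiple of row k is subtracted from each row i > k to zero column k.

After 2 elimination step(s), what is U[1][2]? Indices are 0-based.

[col 0] pivot -3
  R1 -= -4*R0 → (0, 1, 0)  (L[1][0] := -4)
  R2 -= 3*R0 → (0, 1, -2)  (L[2][0] := 3)
[col 1] pivot 1
  R2 -= 1*R1 → (0, 0, -2)  (L[2][1] := 1)

U[1][2] = 0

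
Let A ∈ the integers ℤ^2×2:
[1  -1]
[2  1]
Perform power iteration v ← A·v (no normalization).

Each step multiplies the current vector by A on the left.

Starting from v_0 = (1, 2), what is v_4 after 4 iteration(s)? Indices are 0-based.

v_4 = (1, -22)

v_0 = (1, 2).
v_1 = A·v_0 = (-1, 4).
v_2 = A·v_1 = (-5, 2).
v_3 = A·v_2 = (-7, -8).
v_4 = A·v_3 = (1, -22).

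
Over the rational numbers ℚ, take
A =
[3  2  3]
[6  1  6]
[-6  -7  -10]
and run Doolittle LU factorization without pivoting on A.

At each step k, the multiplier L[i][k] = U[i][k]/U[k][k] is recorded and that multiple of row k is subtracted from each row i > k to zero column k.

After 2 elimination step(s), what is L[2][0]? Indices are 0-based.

[col 0] pivot 3
  R1 -= 2*R0 → (0, -3, 0)  (L[1][0] := 2)
  R2 -= -2*R0 → (0, -3, -4)  (L[2][0] := -2)
[col 1] pivot -3
  R2 -= 1*R1 → (0, 0, -4)  (L[2][1] := 1)

L[2][0] = -2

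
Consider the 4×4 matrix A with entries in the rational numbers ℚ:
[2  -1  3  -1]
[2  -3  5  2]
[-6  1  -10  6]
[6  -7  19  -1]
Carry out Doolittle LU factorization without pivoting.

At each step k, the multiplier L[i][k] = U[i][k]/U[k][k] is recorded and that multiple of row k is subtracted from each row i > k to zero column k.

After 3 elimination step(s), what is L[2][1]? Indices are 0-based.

Step 1: pivot at (0,0) is 2.
  row1 ← row1 − (1)·row0  ⇒  L[1][0]=1, U row1=(0, -2, 2, 3)
  row2 ← row2 − (-3)·row0  ⇒  L[2][0]=-3, U row2=(0, -2, -1, 3)
  row3 ← row3 − (3)·row0  ⇒  L[3][0]=3, U row3=(0, -4, 10, 2)
Step 2: pivot at (1,1) is -2.
  row2 ← row2 − (1)·row1  ⇒  L[2][1]=1, U row2=(0, 0, -3, 0)
  row3 ← row3 − (2)·row1  ⇒  L[3][1]=2, U row3=(0, 0, 6, -4)
Step 3: pivot at (2,2) is -3.
  row3 ← row3 − (-2)·row2  ⇒  L[3][2]=-2, U row3=(0, 0, 0, -4)

L[2][1] = 1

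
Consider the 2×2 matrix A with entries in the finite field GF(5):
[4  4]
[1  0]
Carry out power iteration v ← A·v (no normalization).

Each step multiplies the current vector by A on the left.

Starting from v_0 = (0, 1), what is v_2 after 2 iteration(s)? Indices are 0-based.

v_0 = (0, 1).
v_1 = A·v_0 = (4, 0).
v_2 = A·v_1 = (1, 4).

v_2 = (1, 4)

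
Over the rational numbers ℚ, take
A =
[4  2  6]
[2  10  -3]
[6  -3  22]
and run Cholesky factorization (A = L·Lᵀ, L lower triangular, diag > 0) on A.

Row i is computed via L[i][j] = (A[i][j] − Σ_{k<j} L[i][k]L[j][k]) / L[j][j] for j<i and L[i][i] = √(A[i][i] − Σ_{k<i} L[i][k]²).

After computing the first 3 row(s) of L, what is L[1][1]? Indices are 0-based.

Step 1: L[0][0] = √(4) = 2.
  L[1][0] = (2) / L[0][0] = 1.
Step 2: L[1][1] = √(9) = 3.
  L[2][0] = (6) / L[0][0] = 3.
  L[2][1] = (-6) / L[1][1] = -2.
Step 3: L[2][2] = √(9) = 3.

L[1][1] = 3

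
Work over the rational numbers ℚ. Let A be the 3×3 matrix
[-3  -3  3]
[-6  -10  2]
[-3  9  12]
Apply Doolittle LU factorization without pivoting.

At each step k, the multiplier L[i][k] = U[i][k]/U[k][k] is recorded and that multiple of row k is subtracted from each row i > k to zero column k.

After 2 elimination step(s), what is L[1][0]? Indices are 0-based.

L[1][0] = 2

k=0: U[0][0]=-3
  eliminate (1,0): mult=2, new row 1: (0, -4, -4); set L[1][0]=2
  eliminate (2,0): mult=1, new row 2: (0, 12, 9); set L[2][0]=1
k=1: U[1][1]=-4
  eliminate (2,1): mult=-3, new row 2: (0, 0, -3); set L[2][1]=-3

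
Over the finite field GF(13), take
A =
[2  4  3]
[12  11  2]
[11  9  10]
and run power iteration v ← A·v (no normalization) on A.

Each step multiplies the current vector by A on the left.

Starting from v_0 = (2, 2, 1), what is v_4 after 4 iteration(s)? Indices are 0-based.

v_4 = (5, 4, 8)

v_0 = (2, 2, 1).
v_1 = A·v_0 = (2, 9, 11).
v_2 = A·v_1 = (8, 2, 5).
v_3 = A·v_2 = (0, 11, 0).
v_4 = A·v_3 = (5, 4, 8).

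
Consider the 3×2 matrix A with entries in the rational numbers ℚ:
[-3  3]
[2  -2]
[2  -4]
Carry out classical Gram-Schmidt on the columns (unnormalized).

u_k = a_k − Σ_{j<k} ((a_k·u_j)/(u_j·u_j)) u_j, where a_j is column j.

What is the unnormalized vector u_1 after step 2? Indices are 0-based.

Step 1: u_0 = a_0 = (-3, 2, 2).
Step 2: u_1 = a_1 − (-21/17)·u_0 = (-12/17, 8/17, -26/17).

u_1 = (-12/17, 8/17, -26/17)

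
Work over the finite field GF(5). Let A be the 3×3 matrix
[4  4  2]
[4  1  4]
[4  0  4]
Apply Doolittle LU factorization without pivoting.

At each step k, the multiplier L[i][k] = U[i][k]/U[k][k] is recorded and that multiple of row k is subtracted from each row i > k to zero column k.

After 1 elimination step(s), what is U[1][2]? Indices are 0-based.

U[1][2] = 2

k=0: U[0][0]=4
  eliminate (1,0): mult=1, new row 1: (0, 2, 2); set L[1][0]=1
  eliminate (2,0): mult=1, new row 2: (0, 1, 2); set L[2][0]=1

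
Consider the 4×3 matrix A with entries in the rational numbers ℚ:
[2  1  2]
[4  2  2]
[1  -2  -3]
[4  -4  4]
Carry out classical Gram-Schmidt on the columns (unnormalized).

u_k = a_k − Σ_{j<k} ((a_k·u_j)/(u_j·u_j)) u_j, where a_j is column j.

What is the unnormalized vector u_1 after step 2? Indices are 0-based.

Step 1: u_0 = a_0 = (2, 4, 1, 4).
Step 2: u_1 = a_1 − (-8/37)·u_0 = (53/37, 106/37, -66/37, -116/37).

u_1 = (53/37, 106/37, -66/37, -116/37)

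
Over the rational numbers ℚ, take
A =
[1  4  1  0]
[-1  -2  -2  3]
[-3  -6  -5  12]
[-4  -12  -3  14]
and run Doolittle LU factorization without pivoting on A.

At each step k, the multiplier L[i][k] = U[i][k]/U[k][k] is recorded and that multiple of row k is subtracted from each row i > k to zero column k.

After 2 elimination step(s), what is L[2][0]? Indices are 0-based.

[col 0] pivot 1
  R1 -= -1*R0 → (0, 2, -1, 3)  (L[1][0] := -1)
  R2 -= -3*R0 → (0, 6, -2, 12)  (L[2][0] := -3)
  R3 -= -4*R0 → (0, 4, 1, 14)  (L[3][0] := -4)
[col 1] pivot 2
  R2 -= 3*R1 → (0, 0, 1, 3)  (L[2][1] := 3)
  R3 -= 2*R1 → (0, 0, 3, 8)  (L[3][1] := 2)

L[2][0] = -3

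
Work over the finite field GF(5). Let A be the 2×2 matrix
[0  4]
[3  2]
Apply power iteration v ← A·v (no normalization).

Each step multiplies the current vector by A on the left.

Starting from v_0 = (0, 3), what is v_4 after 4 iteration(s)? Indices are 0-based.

v_4 = (2, 2)

v_0 = (0, 3).
v_1 = A·v_0 = (2, 1).
v_2 = A·v_1 = (4, 3).
v_3 = A·v_2 = (2, 3).
v_4 = A·v_3 = (2, 2).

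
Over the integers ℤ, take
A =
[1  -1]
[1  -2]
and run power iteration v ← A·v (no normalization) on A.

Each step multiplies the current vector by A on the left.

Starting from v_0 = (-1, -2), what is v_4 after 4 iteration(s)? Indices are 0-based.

v_4 = (-5, -13)

v_0 = (-1, -2).
v_1 = A·v_0 = (1, 3).
v_2 = A·v_1 = (-2, -5).
v_3 = A·v_2 = (3, 8).
v_4 = A·v_3 = (-5, -13).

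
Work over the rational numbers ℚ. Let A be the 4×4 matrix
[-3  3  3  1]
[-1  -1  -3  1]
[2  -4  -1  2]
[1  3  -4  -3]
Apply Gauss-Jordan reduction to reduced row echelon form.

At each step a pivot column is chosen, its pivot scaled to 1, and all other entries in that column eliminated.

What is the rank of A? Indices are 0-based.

[1] R0 /= -3  ⇒  (1, -1, -1, -1/3)
     R1 -= -1·R0  ⇒  (0, -2, -4, 2/3)
     R2 -= 2·R0  ⇒  (0, -2, 1, 8/3)
     R3 -= 1·R0  ⇒  (0, 4, -3, -8/3)
[2] R1 /= -2  ⇒  (0, 1, 2, -1/3)
     R0 -= -1·R1  ⇒  (1, 0, 1, -2/3)
     R2 -= -2·R1  ⇒  (0, 0, 5, 2)
     R3 -= 4·R1  ⇒  (0, 0, -11, -4/3)
[3] R2 /= 5  ⇒  (0, 0, 1, 2/5)
     R0 -= 1·R2  ⇒  (1, 0, 0, -16/15)
     R1 -= 2·R2  ⇒  (0, 1, 0, -17/15)
     R3 -= -11·R2  ⇒  (0, 0, 0, 46/15)
[4] R3 /= 46/15  ⇒  (0, 0, 0, 1)
     R0 -= -16/15·R3  ⇒  (1, 0, 0, 0)
     R1 -= -17/15·R3  ⇒  (0, 1, 0, 0)
     R2 -= 2/5·R3  ⇒  (0, 0, 1, 0)

rank = 4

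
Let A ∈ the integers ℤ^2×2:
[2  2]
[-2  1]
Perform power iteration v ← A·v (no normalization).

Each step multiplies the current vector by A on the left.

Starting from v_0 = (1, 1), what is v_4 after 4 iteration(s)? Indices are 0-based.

v_4 = (-54, -9)

v_0 = (1, 1).
v_1 = A·v_0 = (4, -1).
v_2 = A·v_1 = (6, -9).
v_3 = A·v_2 = (-6, -21).
v_4 = A·v_3 = (-54, -9).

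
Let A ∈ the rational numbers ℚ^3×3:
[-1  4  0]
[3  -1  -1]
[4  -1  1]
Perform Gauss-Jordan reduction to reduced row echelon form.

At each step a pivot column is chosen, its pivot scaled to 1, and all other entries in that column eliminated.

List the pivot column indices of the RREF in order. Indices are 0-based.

step 1: normalize row 0 (÷-1) = (1, -4, 0)
  row 1: subtract 3×row0 = (0, 11, -1)
  row 2: subtract 4×row0 = (0, 15, 1)
step 2: normalize row 1 (÷11) = (0, 1, -1/11)
  row 0: subtract -4×row1 = (1, 0, -4/11)
  row 2: subtract 15×row1 = (0, 0, 26/11)
step 3: normalize row 2 (÷26/11) = (0, 0, 1)
  row 0: subtract -4/11×row2 = (1, 0, 0)
  row 1: subtract -1/11×row2 = (0, 1, 0)

pivot columns: 0, 1, 2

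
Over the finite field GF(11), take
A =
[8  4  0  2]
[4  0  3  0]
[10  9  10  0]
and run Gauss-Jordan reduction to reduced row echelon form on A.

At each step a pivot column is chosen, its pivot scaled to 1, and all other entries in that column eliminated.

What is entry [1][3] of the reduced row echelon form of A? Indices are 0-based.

M[1][3] = 3

[1] R0 /= 8  ⇒  (1, 6, 0, 3)
     R1 -= 4·R0  ⇒  (0, 9, 3, 10)
     R2 -= 10·R0  ⇒  (0, 4, 10, 3)
[2] R1 /= 9  ⇒  (0, 1, 4, 6)
     R0 -= 6·R1  ⇒  (1, 0, 9, 0)
     R2 -= 4·R1  ⇒  (0, 0, 5, 1)
[3] R2 /= 5  ⇒  (0, 0, 1, 9)
     R0 -= 9·R2  ⇒  (1, 0, 0, 7)
     R1 -= 4·R2  ⇒  (0, 1, 0, 3)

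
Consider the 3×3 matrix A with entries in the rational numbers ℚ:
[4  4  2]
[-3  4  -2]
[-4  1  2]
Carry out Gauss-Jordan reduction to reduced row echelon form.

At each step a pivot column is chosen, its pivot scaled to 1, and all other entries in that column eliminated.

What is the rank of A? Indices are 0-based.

rank = 3

[1] R0 /= 4  ⇒  (1, 1, 1/2)
     R1 -= -3·R0  ⇒  (0, 7, -1/2)
     R2 -= -4·R0  ⇒  (0, 5, 4)
[2] R1 /= 7  ⇒  (0, 1, -1/14)
     R0 -= 1·R1  ⇒  (1, 0, 4/7)
     R2 -= 5·R1  ⇒  (0, 0, 61/14)
[3] R2 /= 61/14  ⇒  (0, 0, 1)
     R0 -= 4/7·R2  ⇒  (1, 0, 0)
     R1 -= -1/14·R2  ⇒  (0, 1, 0)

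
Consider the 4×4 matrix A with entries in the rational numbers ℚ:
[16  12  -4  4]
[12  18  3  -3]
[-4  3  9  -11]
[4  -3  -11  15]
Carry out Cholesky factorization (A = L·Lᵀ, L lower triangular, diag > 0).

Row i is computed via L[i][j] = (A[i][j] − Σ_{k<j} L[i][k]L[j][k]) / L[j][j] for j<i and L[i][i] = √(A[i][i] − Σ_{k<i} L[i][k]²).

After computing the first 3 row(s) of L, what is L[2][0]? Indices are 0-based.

Step 1: L[0][0] = √(16) = 4.
  L[1][0] = (12) / L[0][0] = 3.
Step 2: L[1][1] = √(9) = 3.
  L[2][0] = (-4) / L[0][0] = -1.
  L[2][1] = (6) / L[1][1] = 2.
Step 3: L[2][2] = √(4) = 2.

L[2][0] = -1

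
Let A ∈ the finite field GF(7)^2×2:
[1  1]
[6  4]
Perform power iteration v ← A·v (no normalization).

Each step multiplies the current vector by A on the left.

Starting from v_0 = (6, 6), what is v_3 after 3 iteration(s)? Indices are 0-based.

v_3 = (6, 0)

v_0 = (6, 6).
v_1 = A·v_0 = (5, 4).
v_2 = A·v_1 = (2, 4).
v_3 = A·v_2 = (6, 0).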